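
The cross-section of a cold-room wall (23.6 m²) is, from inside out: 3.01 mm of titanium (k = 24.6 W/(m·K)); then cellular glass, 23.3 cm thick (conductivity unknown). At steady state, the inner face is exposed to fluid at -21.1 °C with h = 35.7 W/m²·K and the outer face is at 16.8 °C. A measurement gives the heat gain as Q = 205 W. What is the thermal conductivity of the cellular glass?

ΣR = ΔT/Q = |-21.1 − 16.8|/205 = 0.1849 K/W
Known resistances:
  R_conv,in = 1/(hA) = 1/(35.7·23.6) = 0.001187 K/W
  R_titanium = L/(kA) = 0.00301/(24.6·23.6) = 5.185×10^-6 K/W
R_cellular glass = ΣR − ΣR_known = 0.1849 − 0.001192 = 0.1837 K/W
L/(kA) = 0.1837 ⇒ k = 0.233/(0.1837·23.6) = 0.0537 W/m·K

k = 0.0537 W/m·K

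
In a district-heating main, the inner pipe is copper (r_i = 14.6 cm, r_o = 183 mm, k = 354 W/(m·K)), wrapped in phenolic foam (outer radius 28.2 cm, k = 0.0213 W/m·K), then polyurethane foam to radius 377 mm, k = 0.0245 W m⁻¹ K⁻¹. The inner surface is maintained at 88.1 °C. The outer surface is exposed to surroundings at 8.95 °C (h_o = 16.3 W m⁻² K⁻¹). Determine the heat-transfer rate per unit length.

Resistance network (inner→outer):
  R'_copper = ln(0.183/0.146)/(2πk) = 0.2259/(2π·354) = 1.016×10^-4 m·K/W
  R'_phenolic foam = ln(0.282/0.183)/(2πk) = 0.4324/(2π·0.0213) = 3.231 m·K/W
  R'_polyurethane foam = ln(0.377/0.282)/(2πk) = 0.2903/(2π·0.0245) = 1.886 m·K/W
  R'_conv,out = 1/(2πr h) = 1/(2π·0.377·16.3) = 0.02590 m·K/W
ΣR = 1.016×10^-4 + 3.231 + 1.886 + 0.02590 = 5.143 m·K/W
Q' = ΔT/ΣR = (88.1 °C − 8.95 °C)/5.143 = 15.4 W/m

Q' = 15.4 W/m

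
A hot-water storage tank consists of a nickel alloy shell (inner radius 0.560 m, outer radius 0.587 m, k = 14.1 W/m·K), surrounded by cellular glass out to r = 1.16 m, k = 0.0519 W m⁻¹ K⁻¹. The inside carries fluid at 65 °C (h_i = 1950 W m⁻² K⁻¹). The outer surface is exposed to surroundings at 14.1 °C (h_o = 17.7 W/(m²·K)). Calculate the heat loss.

Q = 39.3 W

Treat each layer as a resistance in series:
  R_conv,in = 1/(4πr²h) = 1/(4π·0.560²·1950) = 1.301×10^-4 K/W
  R_nickel alloy = (1/0.560 − 1/0.587)/(4πk) = 0.08214/(4π·14.1) = 4.636×10^-4 K/W
  R_cellular glass = (1/0.587 − 1/1.16)/(4πk) = 0.8415/(4π·0.0519) = 1.290 K/W
  R_conv,out = 1/(4πr²h) = 1/(4π·1.16²·17.7) = 0.003341 K/W
ΣR = 1.301×10^-4 + 4.636×10^-4 + 1.290 + 0.003341 = 1.294 K/W
Q = ΔT/ΣR = (65 °C − 14.1 °C)/1.294 = 39.3 W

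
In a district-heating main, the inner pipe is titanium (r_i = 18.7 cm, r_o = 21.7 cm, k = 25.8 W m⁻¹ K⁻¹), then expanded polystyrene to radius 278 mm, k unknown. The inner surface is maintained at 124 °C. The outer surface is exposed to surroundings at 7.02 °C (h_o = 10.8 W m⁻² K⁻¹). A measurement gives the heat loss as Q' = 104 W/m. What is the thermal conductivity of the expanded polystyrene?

k = 0.0368 W/m·K

ΣR = ΔT/Q' = |124 − 7.02|/104 = 1.125 m·K/W
Known resistances:
  R'_titanium = ln(0.217/0.187)/(2πk) = 0.1488/(2π·25.8) = 9.178×10^-4 m·K/W
  R'_conv,out = 1/(2πr h) = 1/(2π·0.278·10.8) = 0.05301 m·K/W
R_expanded polystyrene = ΣR − ΣR_known = 1.125 − 0.05393 = 1.071 m·K/W
ln(r₂/r₁)/(2πk) = 1.071 ⇒ k = 0.2477/(2π·1.071) = 0.0368 W/m·K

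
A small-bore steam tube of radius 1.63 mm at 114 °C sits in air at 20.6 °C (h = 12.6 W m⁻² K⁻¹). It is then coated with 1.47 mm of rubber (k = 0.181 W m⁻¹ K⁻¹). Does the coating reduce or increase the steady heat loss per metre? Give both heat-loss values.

increases: 12.1 → 20.1 W/m

Critical radius for a cylinder: r_cr = k/h = 0.0144 m = 1.44 cm.
Outer radius after coating: r₂ = 0.00163 + 0.00147 = 0.00310 m.
Since r₁ < r_cr and r₂ ≤ r_cr, the coating moves toward the maximum at r_cr — heat loss rises.
Bare: R = 1/(2πr₁h) = 7.749 m·K/W; Q = 93.4/7.749 = 12.1 W/m.
Coated: R = R_cond + R_conv = 4.640 m·K/W; Q = 93.4/4.640 = 20.1 W/m.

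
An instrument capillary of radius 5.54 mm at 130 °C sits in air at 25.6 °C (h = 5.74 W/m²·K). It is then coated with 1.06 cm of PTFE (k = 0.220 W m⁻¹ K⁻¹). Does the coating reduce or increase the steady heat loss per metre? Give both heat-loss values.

Critical radius for a cylinder: r_cr = k/h = 0.0383 m = 3.83 cm.
Outer radius after coating: r₂ = 0.00554 + 0.0106 = 0.01614 m.
Since r₁ < r_cr and r₂ ≤ r_cr, the coating moves toward the maximum at r_cr — heat loss rises.
Bare: R = 1/(2πr₁h) = 5.005 m·K/W; Q = 104.4/5.005 = 20.9 W/m.
Coated: R = R_cond + R_conv = 2.491 m·K/W; Q = 104.4/2.491 = 41.9 W/m.

increases: 20.9 → 41.9 W/m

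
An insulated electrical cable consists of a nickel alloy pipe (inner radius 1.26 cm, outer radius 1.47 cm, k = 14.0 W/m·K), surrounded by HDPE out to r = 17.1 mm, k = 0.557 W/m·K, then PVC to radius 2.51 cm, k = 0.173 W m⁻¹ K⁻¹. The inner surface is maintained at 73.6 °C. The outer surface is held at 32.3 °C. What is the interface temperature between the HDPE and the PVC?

Treat each layer as a resistance in series:
  R'_nickel alloy = ln(0.0147/0.0126)/(2πk) = 0.1542/(2π·14.0) = 0.001752 m·K/W
  R'_HDPE = ln(0.0171/0.0147)/(2πk) = 0.1512/(2π·0.557) = 0.04321 m·K/W
  R'_PVC = ln(0.0251/0.0171)/(2πk) = 0.3838/(2π·0.173) = 0.3531 m·K/W
ΣR = 0.001752 + 0.04321 + 0.3531 = 0.3981 m·K/W
Q' = ΔT/ΣR = (73.6 °C − 32.3 °C)/0.3981 = 103.7 W/m
From the inner boundary to the HDPE/PVC interface, ΣR_partial = 0.04496 m·K/W.
T_interface = T_in − Q'·ΣR_partial = 73.6 °C − (103.7)(0.04496) = 68.9 °C

T = 68.9 °C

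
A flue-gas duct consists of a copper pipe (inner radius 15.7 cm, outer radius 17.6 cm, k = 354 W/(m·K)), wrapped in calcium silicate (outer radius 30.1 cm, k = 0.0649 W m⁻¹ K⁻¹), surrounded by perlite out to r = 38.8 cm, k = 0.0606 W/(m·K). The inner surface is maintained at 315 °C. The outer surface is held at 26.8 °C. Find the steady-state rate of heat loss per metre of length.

Q' = 145 W/m

Series thermal resistances, inner to outer:
  R'_copper = ln(0.176/0.157)/(2πk) = 0.1142/(2π·354) = 5.136×10^-5 m·K/W
  R'_calcium silicate = ln(0.301/0.176)/(2πk) = 0.5366/(2π·0.0649) = 1.316 m·K/W
  R'_perlite = ln(0.388/0.301)/(2πk) = 0.2539/(2π·0.0606) = 0.6668 m·K/W
ΣR = 5.136×10^-5 + 1.316 + 0.6668 = 1.983 m·K/W
Q' = ΔT/ΣR = (315 °C − 26.8 °C)/1.983 = 145 W/m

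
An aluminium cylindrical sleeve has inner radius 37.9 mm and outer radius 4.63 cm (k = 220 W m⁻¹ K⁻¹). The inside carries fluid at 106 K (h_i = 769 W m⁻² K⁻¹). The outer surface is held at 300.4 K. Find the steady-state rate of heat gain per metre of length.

Treat each layer as a resistance in series:
  R'_conv,in = 1/(2πr h) = 1/(2π·0.0379·769) = 0.005461 m·K/W
  R'_aluminium = ln(0.0463/0.0379)/(2πk) = 0.2002/(2π·220) = 1.448×10^-4 m·K/W
ΣR = 0.005461 + 1.448×10^-4 = 0.005606 m·K/W
Q' = ΔT/ΣR = (106 K − 300.4 K)/0.005606 = -34700 W/m
(Negative Q' ⇒ heat flows inward; heat gain = 34700 W/m.)

Q' = 34700 W/m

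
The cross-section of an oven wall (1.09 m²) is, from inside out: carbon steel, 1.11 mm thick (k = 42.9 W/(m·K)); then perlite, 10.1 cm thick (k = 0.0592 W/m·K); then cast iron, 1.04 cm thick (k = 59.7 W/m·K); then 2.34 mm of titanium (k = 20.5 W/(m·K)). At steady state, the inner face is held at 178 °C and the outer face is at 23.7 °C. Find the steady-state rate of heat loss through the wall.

Q = 98.6 W

Treat each layer as a resistance in series:
  R_carbon steel = L/(kA) = 0.00111/(42.9·1.09) = 2.374×10^-5 K/W
  R_perlite = L/(kA) = 0.101/(0.0592·1.09) = 1.565 K/W
  R_cast iron = L/(kA) = 0.0104/(59.7·1.09) = 1.598×10^-4 K/W
  R_titanium = L/(kA) = 0.00234/(20.5·1.09) = 1.047×10^-4 K/W
ΣR = 2.374×10^-5 + 1.565 + 1.598×10^-4 + 1.047×10^-4 = 1.565 K/W
Q = ΔT/ΣR = (178 °C − 23.7 °C)/1.565 = 98.6 W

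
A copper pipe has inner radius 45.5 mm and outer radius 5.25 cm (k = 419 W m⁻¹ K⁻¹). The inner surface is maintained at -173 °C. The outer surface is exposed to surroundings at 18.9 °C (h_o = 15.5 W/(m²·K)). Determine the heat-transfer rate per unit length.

Resistance network (inner→outer):
  R'_copper = ln(0.0525/0.0455)/(2πk) = 0.1431/(2π·419) = 5.436×10^-5 m·K/W
  R'_conv,out = 1/(2πr h) = 1/(2π·0.0525·15.5) = 0.1956 m·K/W
ΣR = 5.436×10^-5 + 0.1956 = 0.1957 m·K/W
Q' = ΔT/ΣR = (-173 °C − 18.9 °C)/0.1957 = -981 W/m
(Negative Q' ⇒ heat flows inward; heat gain = 981 W/m.)

Q' = 981 W/m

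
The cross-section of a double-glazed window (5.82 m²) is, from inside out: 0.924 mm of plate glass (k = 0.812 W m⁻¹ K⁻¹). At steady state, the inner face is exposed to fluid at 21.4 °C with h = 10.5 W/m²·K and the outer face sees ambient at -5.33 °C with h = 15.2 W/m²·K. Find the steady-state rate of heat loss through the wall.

Resistance network (inner→outer):
  R_conv,in = 1/(hA) = 1/(10.5·5.82) = 0.01636 K/W
  R_plate glass = L/(kA) = 9.24×10^-4/(0.812·5.82) = 1.955×10^-4 K/W
  R_conv,out = 1/(hA) = 1/(15.2·5.82) = 0.01130 K/W
ΣR = 0.01636 + 1.955×10^-4 + 0.01130 = 0.02786 K/W
Q = ΔT/ΣR = (21.4 °C − -5.33 °C)/0.02786 = 959 W

Q = 959 W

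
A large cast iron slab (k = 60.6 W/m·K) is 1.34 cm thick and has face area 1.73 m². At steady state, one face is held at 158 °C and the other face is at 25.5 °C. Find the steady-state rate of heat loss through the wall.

Q = 1.04×10^6 W

Q = kA·ΔT/L = 60.6 × 1.73 × |158 °C − 25.5 °C| / 0.0134 = 1.04×10^6 W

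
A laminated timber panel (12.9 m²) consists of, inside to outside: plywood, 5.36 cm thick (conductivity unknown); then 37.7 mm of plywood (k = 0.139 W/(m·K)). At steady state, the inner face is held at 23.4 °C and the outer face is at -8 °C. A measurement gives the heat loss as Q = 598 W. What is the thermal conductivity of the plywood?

ΣR = ΔT/Q = |23.4 − -8|/598 = 0.05251 K/W
Known resistances:
  R_plywood = L/(kA) = 0.0377/(0.139·12.9) = 0.02103 K/W
R_plywood = ΣR − ΣR_known = 0.05251 − 0.02103 = 0.03148 K/W
L/(kA) = 0.03148 ⇒ k = 0.0536/(0.03148·12.9) = 0.132 W/m·K

k = 0.132 W/m·K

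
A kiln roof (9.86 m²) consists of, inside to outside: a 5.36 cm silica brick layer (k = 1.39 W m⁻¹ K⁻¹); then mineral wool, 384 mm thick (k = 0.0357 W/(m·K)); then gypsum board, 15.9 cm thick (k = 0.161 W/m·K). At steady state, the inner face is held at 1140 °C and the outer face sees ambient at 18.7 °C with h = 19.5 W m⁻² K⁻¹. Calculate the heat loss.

Q = 934 W

Treat each layer as a resistance in series:
  R_silica brick = L/(kA) = 0.0536/(1.39·9.86) = 0.003911 K/W
  R_mineral wool = L/(kA) = 0.384/(0.0357·9.86) = 1.091 K/W
  R_gypsum board = L/(kA) = 0.159/(0.161·9.86) = 0.1002 K/W
  R_conv,out = 1/(hA) = 1/(19.5·9.86) = 0.005201 K/W
ΣR = 0.003911 + 1.091 + 0.1002 + 0.005201 = 1.200 K/W
Q = ΔT/ΣR = (1140 °C − 18.7 °C)/1.200 = 934 W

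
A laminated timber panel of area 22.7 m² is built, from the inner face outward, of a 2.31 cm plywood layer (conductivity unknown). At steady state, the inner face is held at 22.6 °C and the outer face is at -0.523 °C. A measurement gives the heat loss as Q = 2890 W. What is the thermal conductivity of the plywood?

k = 0.127 W/m·K

ΣR = ΔT/Q = |22.6 − -0.523|/2890 = 0.008001 K/W
L/(kA) = 0.008001 ⇒ k = 0.0231/(0.008001·22.7) = 0.127 W/m·K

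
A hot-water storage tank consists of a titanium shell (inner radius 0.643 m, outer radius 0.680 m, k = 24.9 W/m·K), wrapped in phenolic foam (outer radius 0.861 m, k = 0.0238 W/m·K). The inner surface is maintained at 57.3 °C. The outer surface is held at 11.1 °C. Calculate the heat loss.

Resistance network (inner→outer):
  R_titanium = (1/0.643 − 1/0.680)/(4πk) = 0.08462/(4π·24.9) = 2.704×10^-4 K/W
  R_phenolic foam = (1/0.680 − 1/0.861)/(4πk) = 0.3091/(4π·0.0238) = 1.034 K/W
ΣR = 2.704×10^-4 + 1.034 = 1.034 K/W
Q = ΔT/ΣR = (57.3 °C − 11.1 °C)/1.034 = 44.7 W

Q = 44.7 W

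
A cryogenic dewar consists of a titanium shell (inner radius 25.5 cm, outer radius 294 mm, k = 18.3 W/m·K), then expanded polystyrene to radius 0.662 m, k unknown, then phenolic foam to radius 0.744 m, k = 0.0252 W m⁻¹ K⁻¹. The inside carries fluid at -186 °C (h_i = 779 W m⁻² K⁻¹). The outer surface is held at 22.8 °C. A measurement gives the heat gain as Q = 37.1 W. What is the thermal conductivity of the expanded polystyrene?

ΣR = ΔT/Q = |-186 − 22.8|/37.1 = 5.628 K/W
Known resistances:
  R_conv,in = 1/(4πr²h) = 1/(4π·0.255²·779) = 0.001571 K/W
  R_titanium = (1/0.255 − 1/0.294)/(4πk) = 0.5202/(4π·18.3) = 0.002262 K/W
  R_phenolic foam = (1/0.662 − 1/0.744)/(4πk) = 0.1665/(4π·0.0252) = 0.5257 K/W
R_expanded polystyrene = ΣR − ΣR_known = 5.628 − 0.5295 = 5.099 K/W
(1/r₁−1/r₂)/(4πk) = 5.099 ⇒ k = 1.891/(4π·5.099) = 0.0295 W/m·K

k = 0.0295 W/m·K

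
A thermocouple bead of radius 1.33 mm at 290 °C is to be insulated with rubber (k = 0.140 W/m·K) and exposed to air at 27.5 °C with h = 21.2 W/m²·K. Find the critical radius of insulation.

r_cr = 1.32 cm

For a sphere, r_cr = 2k_ins/h = 2·0.140/21.2 = 0.0132 m = 1.32 cm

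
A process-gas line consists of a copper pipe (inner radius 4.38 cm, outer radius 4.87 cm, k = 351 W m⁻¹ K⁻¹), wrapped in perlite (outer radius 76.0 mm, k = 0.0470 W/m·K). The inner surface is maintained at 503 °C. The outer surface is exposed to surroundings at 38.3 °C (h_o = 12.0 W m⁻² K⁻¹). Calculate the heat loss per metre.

Q' = 276 W/m

Treat each layer as a resistance in series:
  R'_copper = ln(0.0487/0.0438)/(2πk) = 0.1060/(2π·351) = 4.808×10^-5 m·K/W
  R'_perlite = ln(0.0760/0.0487)/(2πk) = 0.4451/(2π·0.0470) = 1.507 m·K/W
  R'_conv,out = 1/(2πr h) = 1/(2π·0.0760·12.0) = 0.1745 m·K/W
ΣR = 4.808×10^-5 + 1.507 + 0.1745 = 1.682 m·K/W
Q' = ΔT/ΣR = (503 °C − 38.3 °C)/1.682 = 276 W/m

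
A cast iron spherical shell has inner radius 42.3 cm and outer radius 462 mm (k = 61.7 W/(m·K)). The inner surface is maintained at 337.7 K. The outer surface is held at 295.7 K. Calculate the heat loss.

Q = 4πk·ΔT/(1/r₁ − 1/r₂) = 4π × 61.7 × 42 / (1/0.423 − 1/0.462) = 1.63×10^5 W

Q = 1.63×10^5 W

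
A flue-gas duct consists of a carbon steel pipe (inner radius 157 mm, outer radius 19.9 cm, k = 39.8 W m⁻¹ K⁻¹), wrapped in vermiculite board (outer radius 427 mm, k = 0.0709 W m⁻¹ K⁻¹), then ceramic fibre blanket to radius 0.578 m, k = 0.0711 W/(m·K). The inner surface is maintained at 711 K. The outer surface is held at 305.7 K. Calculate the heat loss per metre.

Q' = 169 W/m

Treat each layer as a resistance in series:
  R'_carbon steel = ln(0.199/0.157)/(2πk) = 0.2371/(2π·39.8) = 9.480×10^-4 m·K/W
  R'_vermiculite board = ln(0.427/0.199)/(2πk) = 0.7635/(2π·0.0709) = 1.714 m·K/W
  R'_ceramic fibre blanket = ln(0.578/0.427)/(2πk) = 0.3028/(2π·0.0711) = 0.6778 m·K/W
ΣR = 9.480×10^-4 + 1.714 + 0.6778 = 2.393 m·K/W
Q' = ΔT/ΣR = (711 K − 305.7 K)/2.393 = 169 W/m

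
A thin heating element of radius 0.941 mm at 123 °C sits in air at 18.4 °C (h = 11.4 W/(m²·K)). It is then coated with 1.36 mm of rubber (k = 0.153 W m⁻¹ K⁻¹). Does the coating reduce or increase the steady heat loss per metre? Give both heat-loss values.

increases: 7.05 → 14.9 W/m

Critical radius for a cylinder: r_cr = k/h = 0.0134 m = 1.34 cm.
Outer radius after coating: r₂ = 9.41×10^-4 + 0.00136 = 0.002301 m.
Since r₁ < r_cr and r₂ ≤ r_cr, the coating moves toward the maximum at r_cr — heat loss rises.
Bare: R = 1/(2πr₁h) = 14.84 m·K/W; Q = 104.6/14.84 = 7.05 W/m.
Coated: R = R_cond + R_conv = 6.997 m·K/W; Q = 104.6/6.997 = 14.9 W/m.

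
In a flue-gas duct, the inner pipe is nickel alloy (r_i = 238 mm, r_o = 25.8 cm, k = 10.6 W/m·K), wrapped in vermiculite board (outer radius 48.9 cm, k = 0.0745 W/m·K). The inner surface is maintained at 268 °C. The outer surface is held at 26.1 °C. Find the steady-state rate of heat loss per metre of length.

Q' = 177 W/m

Treat each layer as a resistance in series:
  R'_nickel alloy = ln(0.258/0.238)/(2πk) = 0.08069/(2π·10.6) = 0.001212 m·K/W
  R'_vermiculite board = ln(0.489/0.258)/(2πk) = 0.6394/(2π·0.0745) = 1.366 m·K/W
ΣR = 0.001212 + 1.366 = 1.367 m·K/W
Q' = ΔT/ΣR = (268 °C − 26.1 °C)/1.367 = 177 W/m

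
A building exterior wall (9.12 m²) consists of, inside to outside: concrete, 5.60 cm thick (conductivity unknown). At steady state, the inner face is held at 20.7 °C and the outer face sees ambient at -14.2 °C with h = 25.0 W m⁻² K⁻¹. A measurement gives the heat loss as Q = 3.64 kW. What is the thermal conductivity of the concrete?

k = 1.18 W/m·K

ΣR = ΔT/Q = |20.7 − -14.2|/3640 = 0.009588 K/W
Known resistances:
  R_conv,out = 1/(hA) = 1/(25.0·9.12) = 0.004386 K/W
R_concrete = ΣR − ΣR_known = 0.009588 − 0.004386 = 0.005202 K/W
L/(kA) = 0.005202 ⇒ k = 0.0560/(0.005202·9.12) = 1.18 W/m·K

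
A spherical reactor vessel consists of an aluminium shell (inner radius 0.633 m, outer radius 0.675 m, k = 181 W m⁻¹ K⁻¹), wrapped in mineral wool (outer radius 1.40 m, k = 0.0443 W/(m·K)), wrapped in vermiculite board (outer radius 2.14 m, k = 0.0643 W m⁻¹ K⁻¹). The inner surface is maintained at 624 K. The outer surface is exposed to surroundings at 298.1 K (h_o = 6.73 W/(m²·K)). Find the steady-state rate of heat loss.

Resistance network (inner→outer):
  R_aluminium = (1/0.633 − 1/0.675)/(4πk) = 0.09830/(4π·181) = 4.322×10^-5 K/W
  R_mineral wool = (1/0.675 − 1/1.40)/(4πk) = 0.7672/(4π·0.0443) = 1.378 K/W
  R_vermiculite board = (1/1.40 − 1/2.14)/(4πk) = 0.2470/(4π·0.0643) = 0.3057 K/W
  R_conv,out = 1/(4πr²h) = 1/(4π·2.14²·6.73) = 0.002582 K/W
ΣR = 4.322×10^-5 + 1.378 + 0.3057 + 0.002582 = 1.686 K/W
Q = ΔT/ΣR = (624 K − 298.1 K)/1.686 = 193 W

Q = 193 W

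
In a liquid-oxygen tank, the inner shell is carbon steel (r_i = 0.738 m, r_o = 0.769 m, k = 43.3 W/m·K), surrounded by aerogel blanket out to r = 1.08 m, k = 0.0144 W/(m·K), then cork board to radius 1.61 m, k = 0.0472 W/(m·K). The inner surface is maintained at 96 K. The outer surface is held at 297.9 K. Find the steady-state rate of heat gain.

Q = 78.2 W

Series thermal resistances, inner to outer:
  R_carbon steel = (1/0.738 − 1/0.769)/(4πk) = 0.05462/(4π·43.3) = 1.004×10^-4 K/W
  R_aerogel blanket = (1/0.769 − 1/1.08)/(4πk) = 0.3745/(4π·0.0144) = 2.069 K/W
  R_cork board = (1/1.08 − 1/1.61)/(4πk) = 0.3048/(4π·0.0472) = 0.5139 K/W
ΣR = 1.004×10^-4 + 2.069 + 0.5139 = 2.583 K/W
Q = ΔT/ΣR = (96 K − 297.9 K)/2.583 = -78.2 W
(Negative Q ⇒ heat flows inward; heat gain = 78.2 W.)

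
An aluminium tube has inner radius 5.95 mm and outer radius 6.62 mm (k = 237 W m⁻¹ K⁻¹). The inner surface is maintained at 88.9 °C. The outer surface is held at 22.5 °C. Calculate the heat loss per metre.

Q' = 2πk·ΔT/ln(r₂/r₁) = 2π × 237 × 66.4 / ln(0.00662/0.00595) = 9.27×10^5 W/m

Q' = 927 kW/m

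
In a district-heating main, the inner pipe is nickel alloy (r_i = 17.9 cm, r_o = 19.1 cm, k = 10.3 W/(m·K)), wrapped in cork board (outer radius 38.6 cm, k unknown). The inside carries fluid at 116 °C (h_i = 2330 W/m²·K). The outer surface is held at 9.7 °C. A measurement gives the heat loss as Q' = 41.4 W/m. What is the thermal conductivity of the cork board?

k = 0.0436 W/m·K

ΣR = ΔT/Q' = |116 − 9.7|/41.4 = 2.568 m·K/W
Known resistances:
  R'_conv,in = 1/(2πr h) = 1/(2π·0.179·2330) = 3.816×10^-4 m·K/W
  R'_nickel alloy = ln(0.191/0.179)/(2πk) = 0.06489/(2π·10.3) = 0.001003 m·K/W
R_cork board = ΣR − ΣR_known = 2.568 − 0.001385 = 2.567 m·K/W
ln(r₂/r₁)/(2πk) = 2.567 ⇒ k = 0.7036/(2π·2.567) = 0.0436 W/m·K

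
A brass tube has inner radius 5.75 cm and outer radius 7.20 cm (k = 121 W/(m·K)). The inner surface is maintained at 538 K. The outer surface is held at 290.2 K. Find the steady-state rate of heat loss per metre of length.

Q' = 2πk·ΔT/ln(r₂/r₁) = 2π × 121 × 247.8 / ln(0.0720/0.0575) = 8.38×10^5 W/m

Q' = 838 kW/m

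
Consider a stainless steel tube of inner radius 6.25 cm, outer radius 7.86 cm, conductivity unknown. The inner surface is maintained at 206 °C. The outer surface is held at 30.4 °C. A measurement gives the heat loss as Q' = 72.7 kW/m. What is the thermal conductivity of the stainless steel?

k = 15.1 W/m·K

ΣR = ΔT/Q' = |206 − 30.4|/72700 = 0.002415 m·K/W
ln(r₂/r₁)/(2πk) = 0.002415 ⇒ k = 0.2292/(2π·0.002415) = 15.1 W/m·K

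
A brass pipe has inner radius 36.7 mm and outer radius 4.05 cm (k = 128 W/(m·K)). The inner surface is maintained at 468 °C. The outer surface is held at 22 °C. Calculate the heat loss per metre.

Q' = 2πk·ΔT/ln(r₂/r₁) = 2π × 128 × 446 / ln(0.0405/0.0367) = 3.64×10^6 W/m

Q' = 3.64×10^6 W/m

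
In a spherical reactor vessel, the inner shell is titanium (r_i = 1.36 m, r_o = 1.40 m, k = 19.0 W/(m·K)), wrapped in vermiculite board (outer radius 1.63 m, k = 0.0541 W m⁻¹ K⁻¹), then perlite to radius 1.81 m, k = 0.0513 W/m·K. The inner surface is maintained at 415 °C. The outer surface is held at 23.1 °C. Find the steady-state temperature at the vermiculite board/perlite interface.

Resistance network (inner→outer):
  R_titanium = (1/1.36 − 1/1.40)/(4πk) = 0.02101/(4π·19.0) = 8.799×10^-5 K/W
  R_vermiculite board = (1/1.40 − 1/1.63)/(4πk) = 0.1008/(4π·0.0541) = 0.1483 K/W
  R_perlite = (1/1.63 − 1/1.81)/(4πk) = 0.06101/(4π·0.0513) = 0.09464 K/W
ΣR = 8.799×10^-5 + 0.1483 + 0.09464 = 0.2430 K/W
Q = ΔT/ΣR = (415 °C − 23.1 °C)/0.2430 = 1613 W
From the inner boundary to the vermiculite board/perlite interface, ΣR_partial = 0.1484 K/W.
T_interface = T_in − Q·ΣR_partial = 415 °C − (1613)(0.1484) = 176 °C

T = 176 °C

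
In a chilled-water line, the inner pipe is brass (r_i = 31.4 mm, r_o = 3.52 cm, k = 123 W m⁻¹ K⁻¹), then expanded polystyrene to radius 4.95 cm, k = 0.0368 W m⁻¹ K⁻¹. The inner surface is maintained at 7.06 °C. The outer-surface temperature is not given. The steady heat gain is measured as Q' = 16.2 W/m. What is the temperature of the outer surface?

T_out = 30.9 °C

Sum the resistances:
  R'_brass = ln(0.0352/0.0314)/(2πk) = 0.1142/(2π·123) = 1.478×10^-4 m·K/W
  R'_expanded polystyrene = ln(0.0495/0.0352)/(2πk) = 0.3409/(2π·0.0368) = 1.474 m·K/W
ΣR = 1.475 m·K/W
ΔT = Q'·ΣR = 16.2 × 1.475 = 23.89 K
Heat flows inward, so T_out = T_in + ΔT = 7.06 + 23.89 = 30.9 °C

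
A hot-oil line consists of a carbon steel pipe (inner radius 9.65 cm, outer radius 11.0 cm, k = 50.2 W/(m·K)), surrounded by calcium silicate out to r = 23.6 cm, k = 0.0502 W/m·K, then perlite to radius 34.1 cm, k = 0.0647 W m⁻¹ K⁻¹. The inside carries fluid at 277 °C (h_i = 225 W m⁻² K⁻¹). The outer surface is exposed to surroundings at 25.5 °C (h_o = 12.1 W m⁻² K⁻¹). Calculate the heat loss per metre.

Series thermal resistances, inner to outer:
  R'_conv,in = 1/(2πr h) = 1/(2π·0.0965·225) = 0.007330 m·K/W
  R'_carbon steel = ln(0.110/0.0965)/(2πk) = 0.1309/(2π·50.2) = 4.151×10^-4 m·K/W
  R'_calcium silicate = ln(0.236/0.110)/(2πk) = 0.7634/(2π·0.0502) = 2.420 m·K/W
  R'_perlite = ln(0.341/0.236)/(2πk) = 0.3681/(2π·0.0647) = 0.9054 m·K/W
  R'_conv,out = 1/(2πr h) = 1/(2π·0.341·12.1) = 0.03857 m·K/W
ΣR = 0.007330 + 4.151×10^-4 + 2.420 + 0.9054 + 0.03857 = 3.372 m·K/W
Q' = ΔT/ΣR = (277 °C − 25.5 °C)/3.372 = 74.6 W/m

Q' = 74.6 W/m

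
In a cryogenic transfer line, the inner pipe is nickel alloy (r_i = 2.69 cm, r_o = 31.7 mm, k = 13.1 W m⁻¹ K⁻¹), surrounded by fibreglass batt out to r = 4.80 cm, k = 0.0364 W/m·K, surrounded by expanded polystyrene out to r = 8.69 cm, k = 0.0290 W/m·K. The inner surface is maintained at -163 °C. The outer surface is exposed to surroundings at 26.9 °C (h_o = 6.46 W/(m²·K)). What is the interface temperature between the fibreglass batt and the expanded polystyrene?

T = -98.6 °C

Treat each layer as a resistance in series:
  R'_nickel alloy = ln(0.0317/0.0269)/(2πk) = 0.1642/(2π·13.1) = 0.001995 m·K/W
  R'_fibreglass batt = ln(0.0480/0.0317)/(2πk) = 0.4149/(2π·0.0364) = 1.814 m·K/W
  R'_expanded polystyrene = ln(0.0869/0.0480)/(2πk) = 0.5936/(2π·0.0290) = 3.258 m·K/W
  R'_conv,out = 1/(2πr h) = 1/(2π·0.0869·6.46) = 0.2835 m·K/W
ΣR = 0.001995 + 1.814 + 3.258 + 0.2835 = 5.357 m·K/W
Q' = ΔT/ΣR = (-163 °C − 26.9 °C)/5.357 = -35.45 W/m
From the inner boundary to the fibreglass batt/expanded polystyrene interface, ΣR_partial = 1.816 m·K/W.
T_interface = T_in − Q'·ΣR_partial = -163 °C − (-35.45)(1.816) = -98.6 °C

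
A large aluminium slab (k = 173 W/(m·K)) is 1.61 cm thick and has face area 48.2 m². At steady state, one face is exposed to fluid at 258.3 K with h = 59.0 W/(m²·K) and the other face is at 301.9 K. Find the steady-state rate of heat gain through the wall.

Q = 123 kW

Resistance network (inner→outer):
  R_conv,in = 1/(hA) = 1/(59.0·48.2) = 3.516×10^-4 K/W
  R_aluminium = L/(kA) = 0.0161/(173·48.2) = 1.931×10^-6 K/W
ΣR = 3.516×10^-4 + 1.931×10^-6 = 3.535×10^-4 K/W
Q = ΔT/ΣR = (258.3 K − 301.9 K)/3.535×10^-4 = -1.23×10^5 W
(Negative Q ⇒ heat flows inward; heat gain = 1.23×10^5 W.)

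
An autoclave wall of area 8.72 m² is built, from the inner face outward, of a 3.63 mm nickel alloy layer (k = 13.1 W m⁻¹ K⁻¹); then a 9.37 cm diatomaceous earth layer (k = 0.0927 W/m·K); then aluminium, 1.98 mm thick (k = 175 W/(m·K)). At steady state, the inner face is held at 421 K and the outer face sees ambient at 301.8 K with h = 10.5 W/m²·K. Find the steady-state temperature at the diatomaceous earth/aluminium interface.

T = 312.1 K

Series thermal resistances, inner to outer:
  R_nickel alloy = L/(kA) = 0.00363/(13.1·8.72) = 3.178×10^-5 K/W
  R_diatomaceous earth = L/(kA) = 0.0937/(0.0927·8.72) = 0.1159 K/W
  R_aluminium = L/(kA) = 0.00198/(175·8.72) = 1.298×10^-6 K/W
  R_conv,out = 1/(hA) = 1/(10.5·8.72) = 0.01092 K/W
ΣR = 3.178×10^-5 + 0.1159 + 1.298×10^-6 + 0.01092 = 0.1269 K/W
Q = ΔT/ΣR = (421 K − 301.8 K)/0.1269 = 939.3 W
From the inner boundary to the diatomaceous earth/aluminium interface, ΣR_partial = 0.1159 K/W.
T_interface = T_in − Q·ΣR_partial = 421 K − (939.3)(0.1159) = 312.1 K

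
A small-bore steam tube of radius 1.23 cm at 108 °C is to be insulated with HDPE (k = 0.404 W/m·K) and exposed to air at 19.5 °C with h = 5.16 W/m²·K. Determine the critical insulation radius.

For a cylinder, r_cr = k_ins/h = 0.404/5.16 = 0.0783 m = 7.83 cm

r_cr = 7.83 cm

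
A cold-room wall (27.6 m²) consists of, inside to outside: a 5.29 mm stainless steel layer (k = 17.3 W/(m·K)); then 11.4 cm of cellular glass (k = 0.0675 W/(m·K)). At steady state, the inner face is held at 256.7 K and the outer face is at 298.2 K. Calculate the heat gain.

Q = 678 W

Resistance network (inner→outer):
  R_stainless steel = L/(kA) = 0.00529/(17.3·27.6) = 1.108×10^-5 K/W
  R_cellular glass = L/(kA) = 0.114/(0.0675·27.6) = 0.06119 K/W
ΣR = 1.108×10^-5 + 0.06119 = 0.06120 K/W
Q = ΔT/ΣR = (256.7 K − 298.2 K)/0.06120 = -678 W
(Negative Q ⇒ heat flows inward; heat gain = 678 W.)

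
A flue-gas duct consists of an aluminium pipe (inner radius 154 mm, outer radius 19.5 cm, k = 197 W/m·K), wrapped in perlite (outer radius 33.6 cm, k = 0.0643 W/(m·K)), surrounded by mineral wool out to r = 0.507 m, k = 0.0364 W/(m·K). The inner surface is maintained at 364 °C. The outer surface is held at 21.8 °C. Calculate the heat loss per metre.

Q' = 109 W/m

Series thermal resistances, inner to outer:
  R'_aluminium = ln(0.195/0.154)/(2πk) = 0.2360/(2π·197) = 1.907×10^-4 m·K/W
  R'_perlite = ln(0.336/0.195)/(2πk) = 0.5441/(2π·0.0643) = 1.347 m·K/W
  R'_mineral wool = ln(0.507/0.336)/(2πk) = 0.4114/(2π·0.0364) = 1.799 m·K/W
ΣR = 1.907×10^-4 + 1.347 + 1.799 = 3.146 m·K/W
Q' = ΔT/ΣR = (364 °C − 21.8 °C)/3.146 = 109 W/m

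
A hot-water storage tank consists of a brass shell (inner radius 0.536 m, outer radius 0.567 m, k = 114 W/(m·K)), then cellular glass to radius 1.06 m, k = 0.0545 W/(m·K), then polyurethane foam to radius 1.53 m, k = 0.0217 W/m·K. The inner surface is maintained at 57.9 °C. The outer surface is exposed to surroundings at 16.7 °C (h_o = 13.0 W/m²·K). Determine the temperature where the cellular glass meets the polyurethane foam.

Series thermal resistances, inner to outer:
  R_brass = (1/0.536 − 1/0.567)/(4πk) = 0.1020/(4π·114) = 7.120×10^-5 K/W
  R_cellular glass = (1/0.567 − 1/1.06)/(4πk) = 0.8203/(4π·0.0545) = 1.198 K/W
  R_polyurethane foam = (1/1.06 − 1/1.53)/(4πk) = 0.2898/(4π·0.0217) = 1.063 K/W
  R_conv,out = 1/(4πr²h) = 1/(4π·1.53²·13.0) = 0.002615 K/W
ΣR = 7.120×10^-5 + 1.198 + 1.063 + 0.002615 = 2.264 K/W
Q = ΔT/ΣR = (57.9 °C − 16.7 °C)/2.264 = 18.20 W
From the inner boundary to the cellular glass/polyurethane foam interface, ΣR_partial = 1.198 K/W.
T_interface = T_in − Q·ΣR_partial = 57.9 °C − (18.20)(1.198) = 36.1 °C

T = 36.1 °C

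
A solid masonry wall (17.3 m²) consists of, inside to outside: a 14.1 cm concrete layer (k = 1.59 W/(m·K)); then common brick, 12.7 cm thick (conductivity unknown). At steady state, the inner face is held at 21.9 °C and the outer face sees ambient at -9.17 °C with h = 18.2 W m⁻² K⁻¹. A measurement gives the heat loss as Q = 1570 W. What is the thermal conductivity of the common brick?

ΣR = ΔT/Q = |21.9 − -9.17|/1570 = 0.01979 K/W
Known resistances:
  R_concrete = L/(kA) = 0.141/(1.59·17.3) = 0.005126 K/W
  R_conv,out = 1/(hA) = 1/(18.2·17.3) = 0.003176 K/W
R_common brick = ΣR − ΣR_known = 0.01979 − 0.008302 = 0.01149 K/W
L/(kA) = 0.01149 ⇒ k = 0.127/(0.01149·17.3) = 0.639 W/m·K

k = 0.639 W/m·K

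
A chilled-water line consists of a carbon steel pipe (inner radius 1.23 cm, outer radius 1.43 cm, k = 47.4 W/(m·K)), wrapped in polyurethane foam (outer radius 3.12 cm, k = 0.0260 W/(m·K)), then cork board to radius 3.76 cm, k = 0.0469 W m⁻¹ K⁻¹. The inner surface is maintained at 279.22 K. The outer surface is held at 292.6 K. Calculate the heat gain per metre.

Q' = 2.47 W/m

Treat each layer as a resistance in series:
  R'_carbon steel = ln(0.0143/0.0123)/(2πk) = 0.1507/(2π·47.4) = 5.059×10^-4 m·K/W
  R'_polyurethane foam = ln(0.0312/0.0143)/(2πk) = 0.7802/(2π·0.0260) = 4.776 m·K/W
  R'_cork board = ln(0.0376/0.0312)/(2πk) = 0.1866/(2π·0.0469) = 0.6332 m·K/W
ΣR = 5.059×10^-4 + 4.776 + 0.6332 = 5.410 m·K/W
Q' = ΔT/ΣR = (279.22 K − 292.6 K)/5.410 = -2.47 W/m
(Negative Q' ⇒ heat flows inward; heat gain = 2.47 W/m.)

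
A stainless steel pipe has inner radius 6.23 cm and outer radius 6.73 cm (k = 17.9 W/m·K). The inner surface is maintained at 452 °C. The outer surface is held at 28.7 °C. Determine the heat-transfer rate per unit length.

Q' = 2πk·ΔT/ln(r₂/r₁) = 2π × 17.9 × 423.3 / ln(0.0673/0.0623) = 6.17×10^5 W/m

Q' = 617 kW/m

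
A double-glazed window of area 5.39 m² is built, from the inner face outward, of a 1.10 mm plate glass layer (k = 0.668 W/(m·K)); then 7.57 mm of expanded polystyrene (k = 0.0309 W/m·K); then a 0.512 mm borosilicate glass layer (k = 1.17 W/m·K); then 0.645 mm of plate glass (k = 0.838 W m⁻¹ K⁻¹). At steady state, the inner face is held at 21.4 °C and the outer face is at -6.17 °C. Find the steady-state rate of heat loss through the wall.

Series thermal resistances, inner to outer:
  R_plate glass = L/(kA) = 0.00110/(0.668·5.39) = 3.055×10^-4 K/W
  R_expanded polystyrene = L/(kA) = 0.00757/(0.0309·5.39) = 0.04545 K/W
  R_borosilicate glass = L/(kA) = 5.12×10^-4/(1.17·5.39) = 8.119×10^-5 K/W
  R_plate glass = L/(kA) = 6.45×10^-4/(0.838·5.39) = 1.428×10^-4 K/W
ΣR = 3.055×10^-4 + 0.04545 + 8.119×10^-5 + 1.428×10^-4 = 0.04598 K/W
Q = ΔT/ΣR = (21.4 °C − -6.17 °C)/0.04598 = 600 W

Q = 600 W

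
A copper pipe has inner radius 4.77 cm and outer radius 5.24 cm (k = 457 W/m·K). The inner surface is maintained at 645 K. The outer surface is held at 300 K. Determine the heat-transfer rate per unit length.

Q' = 10500 kW/m

Q' = 2πk·ΔT/ln(r₂/r₁) = 2π × 457 × 345 / ln(0.0524/0.0477) = 1.05×10^7 W/m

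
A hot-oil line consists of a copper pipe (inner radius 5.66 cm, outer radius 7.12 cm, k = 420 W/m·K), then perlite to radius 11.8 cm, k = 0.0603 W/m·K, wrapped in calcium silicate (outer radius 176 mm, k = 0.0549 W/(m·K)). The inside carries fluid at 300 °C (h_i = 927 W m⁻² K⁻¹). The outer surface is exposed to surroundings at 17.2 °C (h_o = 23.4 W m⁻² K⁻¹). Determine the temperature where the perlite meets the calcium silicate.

T = 151 °C

Resistance network (inner→outer):
  R'_conv,in = 1/(2πr h) = 1/(2π·0.0566·927) = 0.003033 m·K/W
  R'_copper = ln(0.0712/0.0566)/(2πk) = 0.2295/(2π·420) = 8.696×10^-5 m·K/W
  R'_perlite = ln(0.118/0.0712)/(2πk) = 0.5052/(2π·0.0603) = 1.333 m·K/W
  R'_calcium silicate = ln(0.176/0.118)/(2πk) = 0.3998/(2π·0.0549) = 1.159 m·K/W
  R'_conv,out = 1/(2πr h) = 1/(2π·0.176·23.4) = 0.03864 m·K/W
ΣR = 0.003033 + 8.696×10^-5 + 1.333 + 1.159 + 0.03864 = 2.534 m·K/W
Q' = ΔT/ΣR = (300 °C − 17.2 °C)/2.534 = 111.6 W/m
From the inner boundary to the perlite/calcium silicate interface, ΣR_partial = 1.336 m·K/W.
T_interface = T_in − Q'·ΣR_partial = 300 °C − (111.6)(1.336) = 151 °C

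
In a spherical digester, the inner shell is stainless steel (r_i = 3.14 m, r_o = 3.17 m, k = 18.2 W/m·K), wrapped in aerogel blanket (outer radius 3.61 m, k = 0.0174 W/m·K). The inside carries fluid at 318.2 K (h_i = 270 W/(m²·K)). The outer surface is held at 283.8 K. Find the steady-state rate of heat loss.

Series thermal resistances, inner to outer:
  R_conv,in = 1/(4πr²h) = 1/(4π·3.14²·270) = 2.989×10^-5 K/W
  R_stainless steel = (1/3.14 − 1/3.17)/(4πk) = 0.003014/(4π·18.2) = 1.318×10^-5 K/W
  R_aerogel blanket = (1/3.17 − 1/3.61)/(4πk) = 0.03845/(4π·0.0174) = 0.1758 K/W
ΣR = 2.989×10^-5 + 1.318×10^-5 + 0.1758 = 0.1758 K/W
Q = ΔT/ΣR = (318.2 K − 283.8 K)/0.1758 = 196 W

Q = 196 W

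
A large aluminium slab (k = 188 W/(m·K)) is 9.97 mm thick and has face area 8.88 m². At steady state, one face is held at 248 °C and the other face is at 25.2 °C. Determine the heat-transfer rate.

Q = 37300 kW

Q = kA·ΔT/L = 188 × 8.88 × |248 °C − 25.2 °C| / 0.00997 = 3.73×10^7 W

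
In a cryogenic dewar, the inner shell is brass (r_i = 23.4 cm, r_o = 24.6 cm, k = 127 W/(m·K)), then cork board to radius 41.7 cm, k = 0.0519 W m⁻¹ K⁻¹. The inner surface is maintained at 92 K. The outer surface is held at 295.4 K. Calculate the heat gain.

Q = 79.6 W

Treat each layer as a resistance in series:
  R_brass = (1/0.234 − 1/0.246)/(4πk) = 0.2085/(4π·127) = 1.306×10^-4 K/W
  R_cork board = (1/0.246 − 1/0.417)/(4πk) = 1.667/(4π·0.0519) = 2.556 K/W
ΣR = 1.306×10^-4 + 2.556 = 2.556 K/W
Q = ΔT/ΣR = (92 K − 295.4 K)/2.556 = -79.6 W
(Negative Q ⇒ heat flows inward; heat gain = 79.6 W.)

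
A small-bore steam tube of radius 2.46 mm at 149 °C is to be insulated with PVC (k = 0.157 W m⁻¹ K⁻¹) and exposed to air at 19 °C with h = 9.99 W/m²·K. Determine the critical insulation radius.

r_cr = 1.57 cm

For a cylinder, r_cr = k_ins/h = 0.157/9.99 = 0.0157 m = 1.57 cm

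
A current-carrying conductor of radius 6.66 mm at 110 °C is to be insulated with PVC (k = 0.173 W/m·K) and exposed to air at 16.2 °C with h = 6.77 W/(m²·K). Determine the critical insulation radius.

r_cr = 2.56 cm

For a cylinder, r_cr = k_ins/h = 0.173/6.77 = 0.0256 m = 2.56 cm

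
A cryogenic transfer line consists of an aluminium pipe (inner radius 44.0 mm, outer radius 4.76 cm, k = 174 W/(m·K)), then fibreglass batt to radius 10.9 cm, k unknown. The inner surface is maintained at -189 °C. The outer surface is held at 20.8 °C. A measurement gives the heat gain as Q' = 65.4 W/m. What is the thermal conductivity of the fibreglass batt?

k = 0.0411 W/m·K

ΣR = ΔT/Q' = |-189 − 20.8|/65.4 = 3.208 m·K/W
Known resistances:
  R'_aluminium = ln(0.0476/0.0440)/(2πk) = 0.07864/(2π·174) = 7.193×10^-5 m·K/W
R_fibreglass batt = ΣR − ΣR_known = 3.208 − 7.193×10^-5 = 3.208 m·K/W
ln(r₂/r₁)/(2πk) = 3.208 ⇒ k = 0.8285/(2π·3.208) = 0.0411 W/m·K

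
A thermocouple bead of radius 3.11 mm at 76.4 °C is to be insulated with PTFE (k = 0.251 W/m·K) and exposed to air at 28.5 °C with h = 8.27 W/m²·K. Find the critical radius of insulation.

For a sphere, r_cr = 2k_ins/h = 2·0.251/8.27 = 0.0607 m = 6.07 cm

r_cr = 6.07 cm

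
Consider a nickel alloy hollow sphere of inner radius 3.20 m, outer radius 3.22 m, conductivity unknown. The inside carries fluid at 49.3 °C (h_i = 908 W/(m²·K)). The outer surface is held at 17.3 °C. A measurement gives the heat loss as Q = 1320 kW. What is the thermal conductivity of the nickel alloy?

k = 9.85 W/m·K

ΣR = ΔT/Q = |49.3 − 17.3|/1.32×10^6 = 2.424×10^-5 K/W
Known resistances:
  R_conv,in = 1/(4πr²h) = 1/(4π·3.20²·908) = 8.559×10^-6 K/W
R_nickel alloy = ΣR − ΣR_known = 2.424×10^-5 − 8.559×10^-6 = 1.568×10^-5 K/W
(1/r₁−1/r₂)/(4πk) = 1.568×10^-5 ⇒ k = 0.001941/(4π·1.568×10^-5) = 9.85 W/m·K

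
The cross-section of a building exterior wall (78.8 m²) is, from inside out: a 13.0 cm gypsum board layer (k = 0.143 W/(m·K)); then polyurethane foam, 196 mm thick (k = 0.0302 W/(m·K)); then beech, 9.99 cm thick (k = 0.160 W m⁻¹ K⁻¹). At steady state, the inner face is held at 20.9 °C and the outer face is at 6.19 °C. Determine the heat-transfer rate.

Q = 144 W

Treat each layer as a resistance in series:
  R_gypsum board = L/(kA) = 0.130/(0.143·78.8) = 0.01154 K/W
  R_polyurethane foam = L/(kA) = 0.196/(0.0302·78.8) = 0.08236 K/W
  R_beech = L/(kA) = 0.0999/(0.160·78.8) = 0.007924 K/W
ΣR = 0.01154 + 0.08236 + 0.007924 = 0.1018 K/W
Q = ΔT/ΣR = (20.9 °C − 6.19 °C)/0.1018 = 144 W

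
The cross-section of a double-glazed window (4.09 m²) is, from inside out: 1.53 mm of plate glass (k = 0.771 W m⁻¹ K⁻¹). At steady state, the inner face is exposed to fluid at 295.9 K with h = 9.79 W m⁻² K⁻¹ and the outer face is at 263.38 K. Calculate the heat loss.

Q = 1280 W

Series thermal resistances, inner to outer:
  R_conv,in = 1/(hA) = 1/(9.79·4.09) = 0.02497 K/W
  R_plate glass = L/(kA) = 0.00153/(0.771·4.09) = 4.852×10^-4 K/W
ΣR = 0.02497 + 4.852×10^-4 = 0.02546 K/W
Q = ΔT/ΣR = (295.9 K − 263.38 K)/0.02546 = 1280 W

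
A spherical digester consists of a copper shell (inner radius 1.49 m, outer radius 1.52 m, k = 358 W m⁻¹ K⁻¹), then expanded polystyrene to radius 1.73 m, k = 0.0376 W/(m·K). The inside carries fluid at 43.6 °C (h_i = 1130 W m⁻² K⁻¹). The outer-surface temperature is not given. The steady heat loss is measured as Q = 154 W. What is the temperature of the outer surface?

Series resistances:
  R_conv,in = 1/(4πr²h) = 1/(4π·1.49²·1130) = 3.172×10^-5 K/W
  R_copper = (1/1.49 − 1/1.52)/(4πk) = 0.01325/(4π·358) = 2.944×10^-6 K/W
  R_expanded polystyrene = (1/1.52 − 1/1.73)/(4πk) = 0.07986/(4π·0.0376) = 0.1690 K/W
ΣR = 0.1691 K/W
ΔT = Q·ΣR = 154 × 0.1691 = 26.04 K
Heat flows outward, so T_out = T_in − ΔT = 43.6 − 26.04 = 17.6 °C

T_out = 17.6 °C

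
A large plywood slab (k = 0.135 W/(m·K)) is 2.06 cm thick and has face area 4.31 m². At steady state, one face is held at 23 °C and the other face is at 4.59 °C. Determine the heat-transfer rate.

Q = kA·ΔT/L = 0.135 × 4.31 × |23 °C − 4.59 °C| / 0.0206 = 520 W

Q = 520 W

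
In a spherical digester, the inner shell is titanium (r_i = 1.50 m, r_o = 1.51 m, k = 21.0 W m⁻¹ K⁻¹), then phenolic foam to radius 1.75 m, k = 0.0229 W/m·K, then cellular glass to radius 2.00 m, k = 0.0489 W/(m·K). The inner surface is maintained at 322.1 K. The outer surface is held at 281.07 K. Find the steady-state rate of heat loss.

Series thermal resistances, inner to outer:
  R_titanium = (1/1.50 − 1/1.51)/(4πk) = 0.004415/(4π·21.0) = 1.673×10^-5 K/W
  R_phenolic foam = (1/1.51 − 1/1.75)/(4πk) = 0.09082/(4π·0.0229) = 0.3156 K/W
  R_cellular glass = (1/1.75 − 1/2.00)/(4πk) = 0.07143/(4π·0.0489) = 0.1162 K/W
ΣR = 1.673×10^-5 + 0.3156 + 0.1162 = 0.4318 K/W
Q = ΔT/ΣR = (322.1 K − 281.07 K)/0.4318 = 95.0 W

Q = 95.0 W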